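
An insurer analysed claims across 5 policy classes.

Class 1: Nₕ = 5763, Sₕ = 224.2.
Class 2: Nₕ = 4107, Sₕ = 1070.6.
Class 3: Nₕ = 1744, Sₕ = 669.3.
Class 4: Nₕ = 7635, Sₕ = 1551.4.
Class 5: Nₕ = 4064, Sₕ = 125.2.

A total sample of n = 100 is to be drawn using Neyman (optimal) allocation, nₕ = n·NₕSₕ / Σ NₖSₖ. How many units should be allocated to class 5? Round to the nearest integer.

Σ NₕSₕ = 5763·224.2 + 4107·1070.6 + 1744·669.3 + 7635·1551.4 + 4064·125.2 = 19210029.8.
Share for 5: 508812.8/19210029.8 = 0.02649.
n_5 = 100 × 0.02649 = 2.649... → 3.

3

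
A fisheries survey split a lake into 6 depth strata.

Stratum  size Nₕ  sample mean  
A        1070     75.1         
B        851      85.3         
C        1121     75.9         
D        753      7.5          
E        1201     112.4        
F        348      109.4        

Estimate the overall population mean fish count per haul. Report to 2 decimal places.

x̄_st = (Σ Nₕx̄ₕ) / (Σ Nₕ) = (1070·75.1 + 851·85.3 + 1121·75.9 + 753·7.5 + 1201·112.4 + 348·109.4) / 5344
= 416742.3 / 5344 = 77.9832... → 77.98.

77.98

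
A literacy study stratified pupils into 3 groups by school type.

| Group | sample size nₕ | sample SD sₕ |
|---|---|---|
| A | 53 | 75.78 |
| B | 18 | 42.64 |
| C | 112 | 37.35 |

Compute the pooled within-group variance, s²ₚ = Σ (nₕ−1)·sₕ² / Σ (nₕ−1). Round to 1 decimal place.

2691.0

Degrees of freedom: 52 + 17 + 111 = 180.
Σ(nₕ−1)sₕ² = 52·5742.6084 + 17·1818.1696 + 111·1395.0225 = 484372.0175.
s²ₚ = 484372.0175 / 180 = 2690.956... → 2691.0.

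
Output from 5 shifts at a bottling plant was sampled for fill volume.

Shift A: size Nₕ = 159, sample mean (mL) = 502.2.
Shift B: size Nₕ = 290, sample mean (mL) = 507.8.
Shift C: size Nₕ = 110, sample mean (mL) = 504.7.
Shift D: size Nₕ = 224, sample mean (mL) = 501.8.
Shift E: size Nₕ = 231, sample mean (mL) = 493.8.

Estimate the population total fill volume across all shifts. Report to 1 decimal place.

509099.8

Population total = Σ Nₕ·x̄ₕ (each stratum's size times its mean).
159·502.2 + 290·507.8 + 110·504.7 + 224·501.8 + 231·493.8 = 79849.8 + 147262 + 55517 + 112403.2 + 114067.8 = 509099.8.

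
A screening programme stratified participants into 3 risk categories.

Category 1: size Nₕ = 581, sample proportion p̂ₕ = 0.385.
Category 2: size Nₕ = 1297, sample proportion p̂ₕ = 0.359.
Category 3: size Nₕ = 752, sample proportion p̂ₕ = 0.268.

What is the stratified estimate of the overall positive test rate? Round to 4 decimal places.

0.3387

Wₕ = Nₕ/N with N = 2630: 0.2209, 0.4932, 0.2859.
p̂_st = 0.2209·0.385 + 0.4932·0.359 + 0.2859·0.268 ≈ 0.338724... → 0.3387.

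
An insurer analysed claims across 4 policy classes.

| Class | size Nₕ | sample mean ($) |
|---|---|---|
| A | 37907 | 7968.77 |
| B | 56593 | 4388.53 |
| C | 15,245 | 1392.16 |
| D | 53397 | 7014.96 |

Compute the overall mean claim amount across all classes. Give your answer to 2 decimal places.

x̄_st = (Σ Nₕx̄ₕ) / (Σ Nₕ) = (37907·7968.77 + 56593·4388.53 + 15245·1392.16 + 53397·7014.96) / 163142
= 946233541 / 163142 = 5800.0609... → 5800.06.

5800.06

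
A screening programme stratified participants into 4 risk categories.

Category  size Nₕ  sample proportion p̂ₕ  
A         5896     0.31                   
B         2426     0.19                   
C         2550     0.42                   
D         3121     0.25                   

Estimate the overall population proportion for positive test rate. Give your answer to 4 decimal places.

Wₕ = Nₕ/N with N = 13993: 0.4214, 0.1734, 0.1822, 0.2230.
p̂_st = 0.4214·0.31 + 0.1734·0.19 + 0.1822·0.42 + 0.2230·0.25 ≈ 0.295859... → 0.2959.

0.2959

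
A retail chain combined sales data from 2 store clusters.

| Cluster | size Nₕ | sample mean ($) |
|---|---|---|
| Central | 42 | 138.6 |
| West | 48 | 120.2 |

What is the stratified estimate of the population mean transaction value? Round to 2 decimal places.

N = 42 + 48 = 90.
The stratified mean weights each stratum mean by its population share Nₕ/N.
Σ Nₕx̄ₕ = 42·138.6 + 48·120.2 = 5821.2 + 5769.6 = 11590.8.
Divide by N: 11590.8 / 90 = 128.7867... → 128.79.

128.79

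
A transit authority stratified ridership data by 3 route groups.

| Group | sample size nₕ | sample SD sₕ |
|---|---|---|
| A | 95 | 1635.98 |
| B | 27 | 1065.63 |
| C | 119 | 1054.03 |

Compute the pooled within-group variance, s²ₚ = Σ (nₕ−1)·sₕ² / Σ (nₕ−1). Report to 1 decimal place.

1731952.8

Degrees of freedom: 94 + 26 + 118 = 238.
Σ(nₕ−1)sₕ² = 94·2676430.5604 + 26·1135567.2969 + 118·1110979.2409 = 412204772.8232.
s²ₚ = 412204772.8232 / 238 = 1731952.827... → 1731952.8.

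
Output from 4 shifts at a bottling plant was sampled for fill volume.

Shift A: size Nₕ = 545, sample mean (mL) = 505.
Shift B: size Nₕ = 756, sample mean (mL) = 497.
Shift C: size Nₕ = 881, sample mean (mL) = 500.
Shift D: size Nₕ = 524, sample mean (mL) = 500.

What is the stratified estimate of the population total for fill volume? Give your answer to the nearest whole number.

1353457

Population total = Σ Nₕ·x̄ₕ (each stratum's size times its mean).
545·505 + 756·497 + 881·500 + 524·500 = 275225 + 375732 + 440500 + 262000 = 1353457.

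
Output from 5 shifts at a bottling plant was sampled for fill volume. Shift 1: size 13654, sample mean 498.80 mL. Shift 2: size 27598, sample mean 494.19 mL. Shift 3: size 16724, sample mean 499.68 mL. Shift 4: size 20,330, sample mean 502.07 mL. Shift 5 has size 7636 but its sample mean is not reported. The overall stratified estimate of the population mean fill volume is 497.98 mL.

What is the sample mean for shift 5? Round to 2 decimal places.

495.60

N = 13654 + 27598 + 16724 + 20330 + 7636 = 85942.
Overall total = μ·N = 497.98·85942 = 42797397.16.
Subtract the known strata: 13654·498.80 + 27598·494.19 + 16724·499.68 + 20330·502.07 = 39013002.24.
Remaining total for shift 5: 42797397.16 − 39013002.24 = 3784394.92.
Divide by its size: 3784394.92 / 7636 = 495.5991... → 495.60.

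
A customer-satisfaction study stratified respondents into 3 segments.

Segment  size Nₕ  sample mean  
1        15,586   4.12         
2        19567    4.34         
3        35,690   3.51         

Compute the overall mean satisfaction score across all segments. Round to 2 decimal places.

3.87

x̄_st = (Σ Nₕx̄ₕ) / (Σ Nₕ) = (15586·4.12 + 19567·4.34 + 35690·3.51) / 70843
= 274407 / 70843 = 3.8735... → 3.87.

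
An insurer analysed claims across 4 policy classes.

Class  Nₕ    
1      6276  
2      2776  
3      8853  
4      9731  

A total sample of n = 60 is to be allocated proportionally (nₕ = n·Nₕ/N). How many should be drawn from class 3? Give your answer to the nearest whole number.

N = 6276 + 2776 + 8853 + 9731 = 27636.
n_3 = 60·8853/27636 = 19.221... → 19.

19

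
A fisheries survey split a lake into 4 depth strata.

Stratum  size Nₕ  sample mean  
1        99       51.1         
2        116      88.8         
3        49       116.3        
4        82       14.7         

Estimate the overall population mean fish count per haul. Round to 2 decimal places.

64.35

N = 99 + 116 + 49 + 82 = 346.
Overall mean = Σ (Nₕ/N)·x̄ₕ — weight by population share, not a simple average.
Σ Nₕx̄ₕ = 99·51.1 + 116·88.8 + 49·116.3 + 82·14.7 = 5058.9 + 10300.8 + 5698.7 + 1205.4 = 22263.8.
Divide by N: 22263.8 / 346 = 64.3462... → 64.35.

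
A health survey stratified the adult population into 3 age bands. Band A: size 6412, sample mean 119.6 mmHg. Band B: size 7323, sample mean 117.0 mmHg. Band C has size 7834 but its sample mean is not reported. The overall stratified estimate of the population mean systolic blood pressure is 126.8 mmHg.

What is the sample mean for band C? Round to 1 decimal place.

141.9

Σ Nₕx̄ₕ = N·μ, so 7834·x̄_C = 21569·126.8 − (6412·119.6 + 7323·117.0).
= 2734949.2 − 1623666.2 = 1111283.
x̄_C = 1111283 / 7834 = 141.854... → 141.9.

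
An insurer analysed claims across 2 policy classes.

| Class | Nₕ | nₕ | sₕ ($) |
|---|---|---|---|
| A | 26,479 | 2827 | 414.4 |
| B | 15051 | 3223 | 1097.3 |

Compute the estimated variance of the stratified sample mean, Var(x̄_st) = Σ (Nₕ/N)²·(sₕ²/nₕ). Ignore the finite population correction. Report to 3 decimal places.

73.762

N = 41530. Term for each stratum: Wₕ²sₕ²/nₕ.
Var(x̄_st) = 24.694087 + 49.067881 = 73.761968 → 73.762.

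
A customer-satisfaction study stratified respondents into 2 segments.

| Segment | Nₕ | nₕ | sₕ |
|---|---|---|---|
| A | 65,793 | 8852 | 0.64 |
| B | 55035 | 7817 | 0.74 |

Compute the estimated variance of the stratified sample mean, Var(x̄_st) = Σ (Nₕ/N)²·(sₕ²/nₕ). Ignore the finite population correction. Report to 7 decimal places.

N = 120828; Wₕ = Nₕ/N.
segment A: (65793/120828)²·0.64²/8852 = 0.0000137196
segment B: (55035/120828)²·0.74²/7817 = 0.0000145334
Sum = 0.0000282530 → 0.0000283.

0.0000283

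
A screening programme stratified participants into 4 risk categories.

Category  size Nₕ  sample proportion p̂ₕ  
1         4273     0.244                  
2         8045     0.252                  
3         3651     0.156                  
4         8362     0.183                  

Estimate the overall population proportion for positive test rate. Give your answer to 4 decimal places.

Wₕ = Nₕ/N with N = 24331: 0.1756, 0.3306, 0.1501, 0.3437.
p̂_st = 0.1756·0.244 + 0.3306·0.252 + 0.1501·0.156 + 0.3437·0.183 ≈ 0.212476... → 0.2125.

0.2125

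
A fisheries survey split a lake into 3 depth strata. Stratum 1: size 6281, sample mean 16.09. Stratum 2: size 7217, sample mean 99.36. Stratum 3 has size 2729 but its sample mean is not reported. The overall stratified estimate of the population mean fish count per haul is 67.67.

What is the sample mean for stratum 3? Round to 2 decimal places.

Σ Nₕx̄ₕ = N·μ, so 2729·x̄_3 = 16227·67.67 − (6281·16.09 + 7217·99.36).
= 1098081.09 − 818142.41 = 279938.68.
x̄_3 = 279938.68 / 2729 = 102.5792... → 102.58.

102.58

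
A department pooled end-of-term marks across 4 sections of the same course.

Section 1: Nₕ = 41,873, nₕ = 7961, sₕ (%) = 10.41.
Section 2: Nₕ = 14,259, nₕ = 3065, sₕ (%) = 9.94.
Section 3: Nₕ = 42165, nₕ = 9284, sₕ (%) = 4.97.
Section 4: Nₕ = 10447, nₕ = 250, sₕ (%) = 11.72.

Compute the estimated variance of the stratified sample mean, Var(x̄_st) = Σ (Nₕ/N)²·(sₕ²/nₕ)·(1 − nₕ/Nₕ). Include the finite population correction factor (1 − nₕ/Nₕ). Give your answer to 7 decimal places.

N = 108744; Wₕ = Nₕ/N.
section 1: (41873/108744)²·10.41²/7961·(1 − 7961/41873) = 0.0016345970
section 2: (14259/108744)²·9.94²/3065·(1 − 3065/14259) = 0.0004351170
section 3: (42165/108744)²·4.97²/9284·(1 − 9284/42165) = 0.0003119350
section 4: (10447/108744)²·11.72²/250·(1 − 250/10447) = 0.0049495831
Sum = 0.0073312322 → 0.0073312.

0.0073312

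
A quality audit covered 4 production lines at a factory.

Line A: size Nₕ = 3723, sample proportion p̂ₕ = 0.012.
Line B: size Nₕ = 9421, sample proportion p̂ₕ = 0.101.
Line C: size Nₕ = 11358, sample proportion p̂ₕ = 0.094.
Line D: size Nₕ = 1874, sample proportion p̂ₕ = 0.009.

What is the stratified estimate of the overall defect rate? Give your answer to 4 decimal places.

0.0789

N = 3723 + 9421 + 11358 + 1874 = 26376.
Overall proportion = Σ (Nₕ/N)·p̂ₕ.
Σ Nₕp̂ₕ = 44.676 + 951.521 + 1067.652 + 16.866 = 2080.715.
2080.715 / 26376 = 0.078887... → 0.0789.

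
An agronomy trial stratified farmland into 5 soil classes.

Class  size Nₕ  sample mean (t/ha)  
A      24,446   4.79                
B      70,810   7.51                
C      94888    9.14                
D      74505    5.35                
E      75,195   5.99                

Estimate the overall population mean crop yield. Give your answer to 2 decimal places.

6.96

x̄_st = (Σ Nₕx̄ₕ) / (Σ Nₕ) = (24446·4.79 + 70810·7.51 + 94888·9.14 + 74505·5.35 + 75195·5.99) / 339844
= 2365175.56 / 339844 = 6.9596... → 6.96.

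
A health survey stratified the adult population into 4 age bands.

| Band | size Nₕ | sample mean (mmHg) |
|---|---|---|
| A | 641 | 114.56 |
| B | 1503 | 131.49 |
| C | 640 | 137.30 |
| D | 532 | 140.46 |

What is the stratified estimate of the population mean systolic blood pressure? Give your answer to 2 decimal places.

N = 3316; weights Wₕ = Nₕ/N = (0.1933, 0.4533, 0.1930, 0.1604).
x̄_st = Σ Wₕ·x̄ₕ = 0.1933·114.56 + 0.4533·131.49 + 0.1930·137.30 + 0.1604·140.46 ≈ 130.7778...
→ 130.78.

130.78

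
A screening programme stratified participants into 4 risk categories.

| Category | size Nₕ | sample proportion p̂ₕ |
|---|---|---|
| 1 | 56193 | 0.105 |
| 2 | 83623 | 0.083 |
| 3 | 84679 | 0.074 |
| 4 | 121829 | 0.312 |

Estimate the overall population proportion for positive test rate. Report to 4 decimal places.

0.1649

N = 56193 + 83623 + 84679 + 121829 = 346324.
Overall proportion = Σ (Nₕ/N)·p̂ₕ.
Σ Nₕp̂ₕ = 5900.265 + 6940.709 + 6266.246 + 38010.648 = 57117.868.
57117.868 / 346324 = 0.164926... → 0.1649.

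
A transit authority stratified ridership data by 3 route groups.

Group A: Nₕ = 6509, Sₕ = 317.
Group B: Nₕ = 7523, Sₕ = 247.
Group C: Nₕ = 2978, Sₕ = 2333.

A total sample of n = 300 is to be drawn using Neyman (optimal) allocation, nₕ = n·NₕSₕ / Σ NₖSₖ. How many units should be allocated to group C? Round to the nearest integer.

192

A: NₕSₕ = 6509·317 = 2063353
B: NₕSₕ = 7523·247 = 1858181
C: NₕSₕ = 2978·2333 = 6947674
Σ NₕSₕ = 10869208.
n_C = 300·6947674/10869208 = 191.762... → 192.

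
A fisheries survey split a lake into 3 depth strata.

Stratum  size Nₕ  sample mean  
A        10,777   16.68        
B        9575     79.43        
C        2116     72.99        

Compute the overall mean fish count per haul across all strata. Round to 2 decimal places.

48.72

N = 22468; weights Wₕ = Nₕ/N = (0.4797, 0.4262, 0.0942).
x̄_st = Σ Wₕ·x̄ₕ = 0.4797·16.68 + 0.4262·79.43 + 0.0942·72.99 ≈ 48.7248...
→ 48.72.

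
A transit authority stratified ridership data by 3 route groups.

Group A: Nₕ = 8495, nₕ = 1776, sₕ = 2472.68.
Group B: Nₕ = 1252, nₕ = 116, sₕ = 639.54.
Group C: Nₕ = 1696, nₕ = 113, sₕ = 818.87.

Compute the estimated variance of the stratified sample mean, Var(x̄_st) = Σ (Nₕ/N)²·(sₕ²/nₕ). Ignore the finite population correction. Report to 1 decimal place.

2069.9

N = 11443; Wₕ = Nₕ/N.
group A: (8495/11443)²·2472.68²/1776 = 1897.3168
group B: (1252/11443)²·639.54²/116 = 42.2091
group C: (1696/11443)²·818.87²/113 = 130.3537
Sum = 2069.8796 → 2069.9.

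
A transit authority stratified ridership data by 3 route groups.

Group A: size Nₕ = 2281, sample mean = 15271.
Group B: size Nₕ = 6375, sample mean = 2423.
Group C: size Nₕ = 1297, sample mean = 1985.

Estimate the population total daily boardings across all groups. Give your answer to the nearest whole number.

52854321

A: 2281·15271 = 34833151
B: 6375·2423 = 15446625
C: 1297·1985 = 2574545
τ̂ = Σ Nₕx̄ₕ = 52854321.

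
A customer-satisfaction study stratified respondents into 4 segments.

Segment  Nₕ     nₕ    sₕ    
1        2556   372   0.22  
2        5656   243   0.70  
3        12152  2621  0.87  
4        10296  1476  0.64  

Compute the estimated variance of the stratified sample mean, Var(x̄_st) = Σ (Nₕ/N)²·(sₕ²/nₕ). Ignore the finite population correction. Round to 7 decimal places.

N = 30660. Term for each stratum: Wₕ²sₕ²/nₕ.
Var(x̄_st) = 0.0000009042 + 0.0000686221 + 0.0000453652 + 0.0000312944 = 0.0001461859 → 0.0001462.

0.0001462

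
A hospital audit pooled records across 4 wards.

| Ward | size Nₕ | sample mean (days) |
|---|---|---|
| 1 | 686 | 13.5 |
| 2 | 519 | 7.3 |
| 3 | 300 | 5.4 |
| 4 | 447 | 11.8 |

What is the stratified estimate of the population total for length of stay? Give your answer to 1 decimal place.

19944.3

1: 686·13.5 = 9261
2: 519·7.3 = 3788.7
3: 300·5.4 = 1620
4: 447·11.8 = 5274.6
τ̂ = Σ Nₕx̄ₕ = 19944.3.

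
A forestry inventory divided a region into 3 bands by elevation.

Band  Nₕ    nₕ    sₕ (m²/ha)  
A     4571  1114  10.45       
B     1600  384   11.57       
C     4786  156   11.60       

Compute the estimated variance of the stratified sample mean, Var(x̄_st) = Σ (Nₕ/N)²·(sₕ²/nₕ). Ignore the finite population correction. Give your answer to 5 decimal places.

0.18906

N = 10957. Term for each stratum: Wₕ²sₕ²/nₕ.
Var(x̄_st) = 0.01706029 + 0.00743348 + 0.16457105 = 0.18906483 → 0.18906.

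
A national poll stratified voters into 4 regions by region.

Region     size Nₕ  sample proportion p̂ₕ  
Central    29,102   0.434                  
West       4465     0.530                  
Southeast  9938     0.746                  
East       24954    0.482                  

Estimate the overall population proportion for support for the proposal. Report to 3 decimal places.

Wₕ = Nₕ/N with N = 68459: 0.4251, 0.0652, 0.1452, 0.3645.
p̂_st = 0.4251·0.434 + 0.0652·0.530 + 0.1452·0.746 + 0.3645·0.482 ≈ 0.50305... → 0.503.

0.503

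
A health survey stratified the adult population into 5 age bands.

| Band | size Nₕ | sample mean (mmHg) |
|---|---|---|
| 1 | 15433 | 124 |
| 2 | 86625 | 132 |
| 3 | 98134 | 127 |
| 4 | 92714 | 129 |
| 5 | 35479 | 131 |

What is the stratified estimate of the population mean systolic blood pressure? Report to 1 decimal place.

129.2

N = 15433 + 86625 + 98134 + 92714 + 35479 = 328385.
Weight each subgroup mean by Nₕ/N and sum.
Σ Nₕx̄ₕ = 15433·124 + 86625·132 + 98134·127 + 92714·129 + 35479·131 = 1913692 + 11434500 + 12463018 + 11960106 + 4647749 = 42419065.
Divide by N: 42419065 / 328385 = 129.175... → 129.2.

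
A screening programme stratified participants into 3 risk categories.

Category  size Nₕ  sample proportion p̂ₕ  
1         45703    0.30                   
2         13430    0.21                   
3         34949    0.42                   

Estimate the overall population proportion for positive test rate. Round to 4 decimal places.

0.3317

Wₕ = Nₕ/N with N = 94082: 0.4858, 0.1427, 0.3715.
p̂_st = 0.4858·0.30 + 0.1427·0.21 + 0.3715·0.42 ≈ 0.331730... → 0.3317.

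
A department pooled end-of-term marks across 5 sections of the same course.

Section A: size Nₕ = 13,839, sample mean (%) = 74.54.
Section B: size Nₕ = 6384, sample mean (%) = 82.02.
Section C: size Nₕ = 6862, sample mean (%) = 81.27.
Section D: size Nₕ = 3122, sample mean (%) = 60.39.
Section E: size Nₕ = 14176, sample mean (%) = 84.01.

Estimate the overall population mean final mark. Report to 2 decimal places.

N = 44383; weights Wₕ = Nₕ/N = (0.3118, 0.1438, 0.1546, 0.0703, 0.3194).
x̄_st = Σ Wₕ·x̄ₕ = 0.3118·74.54 + 0.1438·82.02 + 0.1546·81.27 + 0.0703·60.39 + 0.3194·84.01 ≈ 78.6858...
→ 78.69.

78.69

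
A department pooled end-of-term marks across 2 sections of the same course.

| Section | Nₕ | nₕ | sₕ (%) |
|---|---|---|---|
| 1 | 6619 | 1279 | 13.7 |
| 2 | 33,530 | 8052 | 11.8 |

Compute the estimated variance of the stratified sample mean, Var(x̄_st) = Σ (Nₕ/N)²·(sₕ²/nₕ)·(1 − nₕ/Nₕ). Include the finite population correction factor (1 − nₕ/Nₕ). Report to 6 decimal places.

N = 40149; Wₕ = Nₕ/N.
section 1: (6619/40149)²·13.7²/1279·(1 − 1279/6619) = 0.003217768
section 2: (33530/40149)²·11.8²/8052·(1 − 8052/33530) = 0.009164519
Sum = 0.012382287 → 0.012382.

0.012382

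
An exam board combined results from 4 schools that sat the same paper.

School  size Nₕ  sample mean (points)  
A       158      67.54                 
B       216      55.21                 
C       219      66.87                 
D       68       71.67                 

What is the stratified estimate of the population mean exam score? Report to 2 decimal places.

63.71

N = 661; weights Wₕ = Nₕ/N = (0.2390, 0.3268, 0.3313, 0.1029).
x̄_st = Σ Wₕ·x̄ₕ = 0.2390·67.54 + 0.3268·55.21 + 0.3313·66.87 + 0.1029·71.67 ≈ 63.7137...
→ 63.71.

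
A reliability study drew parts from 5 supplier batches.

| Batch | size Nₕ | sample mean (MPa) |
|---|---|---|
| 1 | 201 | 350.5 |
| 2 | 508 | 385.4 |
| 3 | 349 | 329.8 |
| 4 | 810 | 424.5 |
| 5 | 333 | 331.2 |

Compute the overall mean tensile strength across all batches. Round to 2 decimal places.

379.59

N = 2201; weights Wₕ = Nₕ/N = (0.0913, 0.2308, 0.1586, 0.3680, 0.1513).
x̄_st = Σ Wₕ·x̄ₕ = 0.0913·350.5 + 0.2308·385.4 + 0.1586·329.8 + 0.3680·424.5 + 0.1513·331.2 ≈ 379.5859...
→ 379.59.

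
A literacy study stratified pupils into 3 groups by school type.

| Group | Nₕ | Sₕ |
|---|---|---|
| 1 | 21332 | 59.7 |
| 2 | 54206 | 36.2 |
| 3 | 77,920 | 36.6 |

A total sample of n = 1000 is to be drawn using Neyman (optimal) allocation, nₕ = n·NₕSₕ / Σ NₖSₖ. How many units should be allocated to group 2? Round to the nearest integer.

1: NₕSₕ = 21332·59.7 = 1273520.4
2: NₕSₕ = 54206·36.2 = 1962257.2
3: NₕSₕ = 77920·36.6 = 2851872
Σ NₕSₕ = 6087649.6.
n_2 = 1000·1962257.2/6087649.6 = 322.334... → 322.

322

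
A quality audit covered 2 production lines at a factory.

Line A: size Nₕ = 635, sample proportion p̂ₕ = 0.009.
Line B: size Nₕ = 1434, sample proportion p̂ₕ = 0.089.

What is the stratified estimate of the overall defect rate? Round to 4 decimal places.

Wₕ = Nₕ/N with N = 2069: 0.3069, 0.6931.
p̂_st = 0.3069·0.009 + 0.6931·0.089 ≈ 0.064447... → 0.0644.

0.0644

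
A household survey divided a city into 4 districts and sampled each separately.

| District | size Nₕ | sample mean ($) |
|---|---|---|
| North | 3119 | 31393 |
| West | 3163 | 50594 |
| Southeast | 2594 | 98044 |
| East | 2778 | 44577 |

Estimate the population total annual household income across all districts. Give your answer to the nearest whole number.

636104631

North: 3119·31393 = 97914767
West: 3163·50594 = 160028822
Southeast: 2594·98044 = 254326136
East: 2778·44577 = 123834906
τ̂ = Σ Nₕx̄ₕ = 636104631.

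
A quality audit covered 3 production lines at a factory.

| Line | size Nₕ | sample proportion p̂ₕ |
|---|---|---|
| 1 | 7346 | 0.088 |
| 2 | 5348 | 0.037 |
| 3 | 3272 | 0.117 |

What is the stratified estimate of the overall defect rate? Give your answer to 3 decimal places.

0.077

Wₕ = Nₕ/N with N = 15966: 0.4601, 0.3350, 0.2049.
p̂_st = 0.4601·0.088 + 0.3350·0.037 + 0.2049·0.117 ≈ 0.07686... → 0.077.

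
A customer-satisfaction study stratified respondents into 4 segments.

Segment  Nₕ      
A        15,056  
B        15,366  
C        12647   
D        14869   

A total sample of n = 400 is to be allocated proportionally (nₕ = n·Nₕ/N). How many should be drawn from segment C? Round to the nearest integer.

87

Share of segment C = 12647/57938 = 0.21829.
Allocate 400 × 0.21829 = 87.314... → 87.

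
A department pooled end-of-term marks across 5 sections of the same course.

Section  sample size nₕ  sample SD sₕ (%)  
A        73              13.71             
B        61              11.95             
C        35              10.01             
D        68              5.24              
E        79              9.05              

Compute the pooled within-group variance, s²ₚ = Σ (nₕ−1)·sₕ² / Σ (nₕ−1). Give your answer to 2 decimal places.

108.48

Degrees of freedom: 72 + 60 + 34 + 67 + 78 = 311.
Σ(nₕ−1)sₕ² = 72·187.9641 + 60·142.8025 + 34·100.2001 + 67·27.4576 + 78·81.9025 = 33736.4228.
s²ₚ = 33736.4228 / 311 = 108.4772... → 108.48.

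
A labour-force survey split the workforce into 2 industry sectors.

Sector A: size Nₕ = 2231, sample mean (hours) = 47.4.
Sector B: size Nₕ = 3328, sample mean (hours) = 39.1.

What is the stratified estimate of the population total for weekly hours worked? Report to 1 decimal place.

A: 2231·47.4 = 105749.4
B: 3328·39.1 = 130124.8
τ̂ = Σ Nₕx̄ₕ = 235874.2.

235874.2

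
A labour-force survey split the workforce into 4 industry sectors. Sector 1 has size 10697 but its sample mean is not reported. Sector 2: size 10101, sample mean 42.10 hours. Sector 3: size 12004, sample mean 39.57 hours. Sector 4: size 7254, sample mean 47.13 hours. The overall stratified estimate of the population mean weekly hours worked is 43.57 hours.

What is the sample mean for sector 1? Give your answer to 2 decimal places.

N = 10697 + 10101 + 12004 + 7254 = 40056.
Overall total = μ·N = 43.57·40056 = 1745239.92.
Subtract the known strata: 10101·42.10 + 12004·39.57 + 7254·47.13 = 1242131.4.
Remaining total for sector 1: 1745239.92 − 1242131.4 = 503108.52.
Divide by its size: 503108.52 / 10697 = 47.0327... → 47.03.

47.03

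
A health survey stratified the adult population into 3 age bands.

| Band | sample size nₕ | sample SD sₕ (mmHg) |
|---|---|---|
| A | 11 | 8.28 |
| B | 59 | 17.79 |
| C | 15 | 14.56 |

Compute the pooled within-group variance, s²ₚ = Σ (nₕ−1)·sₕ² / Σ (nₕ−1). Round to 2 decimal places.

Degrees of freedom: 10 + 58 + 14 = 82.
Σ(nₕ−1)sₕ² = 10·68.5584 + 58·316.4841 + 14·211.9936 = 22009.5722.
s²ₚ = 22009.5722 / 82 = 268.4094... → 268.41.

268.41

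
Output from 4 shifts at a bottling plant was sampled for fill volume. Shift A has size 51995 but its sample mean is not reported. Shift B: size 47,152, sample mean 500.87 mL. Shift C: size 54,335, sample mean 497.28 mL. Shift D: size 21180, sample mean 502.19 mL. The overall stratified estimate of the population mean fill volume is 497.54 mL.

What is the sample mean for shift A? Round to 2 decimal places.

N = 51995 + 47152 + 54335 + 21180 = 174662.
Overall total = μ·N = 497.54·174662 = 86901331.48.
Subtract the known strata: 47152·500.87 + 54335·497.28 + 21180·502.19 = 61273115.24.
Remaining total for shift A: 86901331.48 − 61273115.24 = 25628216.24.
Divide by its size: 25628216.24 / 51995 = 492.8977... → 492.90.

492.90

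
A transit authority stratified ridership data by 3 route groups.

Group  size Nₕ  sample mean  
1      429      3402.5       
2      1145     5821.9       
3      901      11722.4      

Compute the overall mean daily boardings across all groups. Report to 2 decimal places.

7550.56

N = 2475; weights Wₕ = Nₕ/N = (0.1733, 0.4626, 0.3640).
x̄_st = Σ Wₕ·x̄ₕ = 0.1733·3402.5 + 0.4626·5821.9 + 0.3640·11722.4 ≈ 7550.5577...
→ 7550.56.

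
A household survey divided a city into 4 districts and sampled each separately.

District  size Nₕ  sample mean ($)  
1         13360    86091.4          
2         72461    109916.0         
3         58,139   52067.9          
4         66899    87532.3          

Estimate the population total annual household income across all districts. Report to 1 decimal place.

17997803355.8

1: 13360·86091.4 = 1150181104
2: 72461·109916.0 = 7964623276
3: 58139·52067.9 = 3027175638.1
4: 66899·87532.3 = 5855823337.7
τ̂ = Σ Nₕx̄ₕ = 17997803355.8.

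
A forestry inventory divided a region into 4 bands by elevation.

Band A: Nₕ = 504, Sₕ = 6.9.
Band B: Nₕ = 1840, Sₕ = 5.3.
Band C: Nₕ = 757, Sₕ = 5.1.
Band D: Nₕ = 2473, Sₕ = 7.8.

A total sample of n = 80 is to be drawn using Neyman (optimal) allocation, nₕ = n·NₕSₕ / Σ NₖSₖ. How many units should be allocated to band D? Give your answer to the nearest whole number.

Σ NₕSₕ = 504·6.9 + 1840·5.3 + 757·5.1 + 2473·7.8 = 36379.7.
Share for D: 19289.4/36379.7 = 0.53022.
n_D = 80 × 0.53022 = 42.418... → 42.

42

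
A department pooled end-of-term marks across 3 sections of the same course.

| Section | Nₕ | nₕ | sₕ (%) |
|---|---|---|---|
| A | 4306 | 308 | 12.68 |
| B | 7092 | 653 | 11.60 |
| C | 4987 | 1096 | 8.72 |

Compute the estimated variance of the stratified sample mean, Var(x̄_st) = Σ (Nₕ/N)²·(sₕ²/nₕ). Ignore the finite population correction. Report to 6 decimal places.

0.081085

N = 16385; Wₕ = Nₕ/N.
section A: (4306/16385)²·12.68²/308 = 0.036053128
section B: (7092/16385)²·11.60²/653 = 0.038605338
section C: (4987/16385)²·8.72²/1096 = 0.006426999
Sum = 0.081085465 → 0.081085.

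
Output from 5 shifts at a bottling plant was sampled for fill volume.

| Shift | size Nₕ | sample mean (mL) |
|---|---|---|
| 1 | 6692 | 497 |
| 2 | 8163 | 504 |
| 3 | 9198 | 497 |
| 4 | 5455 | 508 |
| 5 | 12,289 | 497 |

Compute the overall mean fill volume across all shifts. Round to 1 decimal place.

499.8

N = 41797; weights Wₕ = Nₕ/N = (0.1601, 0.1953, 0.2201, 0.1305, 0.2940).
x̄_st = Σ Wₕ·x̄ₕ = 0.1601·497 + 0.1953·504 + 0.2201·497 + 0.1305·508 + 0.2940·497 ≈ 499.803...
→ 499.8.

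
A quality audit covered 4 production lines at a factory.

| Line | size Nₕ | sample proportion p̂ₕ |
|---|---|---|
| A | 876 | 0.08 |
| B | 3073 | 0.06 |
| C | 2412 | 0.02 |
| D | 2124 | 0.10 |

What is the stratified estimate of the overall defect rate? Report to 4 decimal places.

Wₕ = Nₕ/N with N = 8485: 0.1032, 0.3622, 0.2843, 0.2503.
p̂_st = 0.1032·0.08 + 0.3622·0.06 + 0.2843·0.02 + 0.2503·0.10 ≈ 0.060707... → 0.0607.

0.0607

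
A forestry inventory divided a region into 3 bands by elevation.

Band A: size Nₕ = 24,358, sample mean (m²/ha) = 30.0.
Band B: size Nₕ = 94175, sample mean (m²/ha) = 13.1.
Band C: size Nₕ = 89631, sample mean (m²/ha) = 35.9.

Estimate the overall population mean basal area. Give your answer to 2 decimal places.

N = 24358 + 94175 + 89631 = 208164.
Overall mean = Σ (Nₕ/N)·x̄ₕ — weight by population share, not a simple average.
Σ Nₕx̄ₕ = 24358·30.0 + 94175·13.1 + 89631·35.9 = 730740 + 1233692.5 + 3217752.9 = 5182185.4.
Divide by N: 5182185.4 / 208164 = 24.8947... → 24.89.

24.89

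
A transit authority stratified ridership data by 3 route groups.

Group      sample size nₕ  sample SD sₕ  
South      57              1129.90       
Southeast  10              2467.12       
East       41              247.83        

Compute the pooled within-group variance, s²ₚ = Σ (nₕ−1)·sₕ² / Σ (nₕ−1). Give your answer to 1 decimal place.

South: (57−1)·1129.90² = 56·1276674.01 = 71493744.56
Southeast: (10−1)·2467.12² = 9·6086681.0944 = 54780129.8496
East: (41−1)·247.83² = 40·61419.7089 = 2456788.356
Numerator = 128730662.7656; denominator = Σ(nₕ−1) = 105.
s²ₚ = 128730662.7656/105 = 1226006.312... → 1226006.3.

1226006.3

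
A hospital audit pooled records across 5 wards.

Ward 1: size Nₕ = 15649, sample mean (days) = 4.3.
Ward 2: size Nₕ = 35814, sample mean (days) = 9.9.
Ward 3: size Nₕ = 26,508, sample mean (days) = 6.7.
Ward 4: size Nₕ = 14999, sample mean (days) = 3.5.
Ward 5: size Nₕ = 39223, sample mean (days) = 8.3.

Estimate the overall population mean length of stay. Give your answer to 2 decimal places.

7.39

x̄_st = (Σ Nₕx̄ₕ) / (Σ Nₕ) = (15649·4.3 + 35814·9.9 + 26508·6.7 + 14999·3.5 + 39223·8.3) / 132193
= 977500.3 / 132193 = 7.3945... → 7.39.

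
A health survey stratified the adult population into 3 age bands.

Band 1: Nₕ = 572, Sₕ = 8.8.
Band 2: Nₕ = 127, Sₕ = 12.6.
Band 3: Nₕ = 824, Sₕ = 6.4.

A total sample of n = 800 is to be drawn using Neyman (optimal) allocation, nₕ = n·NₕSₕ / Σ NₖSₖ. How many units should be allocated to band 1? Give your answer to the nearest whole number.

338

Σ NₕSₕ = 572·8.8 + 127·12.6 + 824·6.4 = 11907.4.
Share for 1: 5033.6/11907.4 = 0.42273.
n_1 = 800 × 0.42273 = 338.183... → 338.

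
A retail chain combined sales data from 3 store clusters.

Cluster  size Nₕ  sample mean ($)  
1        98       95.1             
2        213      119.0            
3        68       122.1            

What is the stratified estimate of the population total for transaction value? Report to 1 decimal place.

Estimate total by summing Nₕ·x̄ₕ over strata.
98·95.1 + 213·119.0 + 68·122.1 = 9319.8 + 25347 + 8302.8 = 42969.6.

42969.6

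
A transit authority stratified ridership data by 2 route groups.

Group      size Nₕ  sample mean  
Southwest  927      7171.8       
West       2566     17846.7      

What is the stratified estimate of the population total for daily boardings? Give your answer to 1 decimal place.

52442890.8

Southwest: 927·7171.8 = 6648258.6
West: 2566·17846.7 = 45794632.2
τ̂ = Σ Nₕx̄ₕ = 52442890.8.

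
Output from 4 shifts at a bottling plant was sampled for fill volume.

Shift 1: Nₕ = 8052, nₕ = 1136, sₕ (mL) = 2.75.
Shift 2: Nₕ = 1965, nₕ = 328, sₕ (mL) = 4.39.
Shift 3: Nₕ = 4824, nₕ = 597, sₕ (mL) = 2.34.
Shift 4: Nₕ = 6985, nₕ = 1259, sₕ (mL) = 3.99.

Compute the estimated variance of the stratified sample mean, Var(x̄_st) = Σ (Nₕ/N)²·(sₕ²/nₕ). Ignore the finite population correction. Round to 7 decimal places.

N = 21826. Term for each stratum: Wₕ²sₕ²/nₕ.
Var(x̄_st) = 0.0009060377 + 0.0004762467 + 0.0004480471 + 0.0012951038 = 0.0031254354 → 0.0031254.

0.0031254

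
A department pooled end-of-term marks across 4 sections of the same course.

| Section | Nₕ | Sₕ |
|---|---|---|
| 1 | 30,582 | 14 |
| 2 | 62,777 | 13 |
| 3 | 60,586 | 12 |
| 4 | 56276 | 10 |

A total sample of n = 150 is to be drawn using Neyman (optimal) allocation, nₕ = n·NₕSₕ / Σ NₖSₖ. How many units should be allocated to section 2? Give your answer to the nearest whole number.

Σ NₕSₕ = 30582·14 + 62777·13 + 60586·12 + 56276·10 = 2534041.
Share for 2: 816101/2534041 = 0.32206.
n_2 = 150 × 0.32206 = 48.308... → 48.

48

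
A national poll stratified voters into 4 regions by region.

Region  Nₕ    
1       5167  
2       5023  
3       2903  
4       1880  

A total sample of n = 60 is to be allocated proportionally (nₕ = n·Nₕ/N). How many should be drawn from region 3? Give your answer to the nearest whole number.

12

Share of region 3 = 2903/14973 = 0.19388.
Allocate 60 × 0.19388 = 11.633... → 12.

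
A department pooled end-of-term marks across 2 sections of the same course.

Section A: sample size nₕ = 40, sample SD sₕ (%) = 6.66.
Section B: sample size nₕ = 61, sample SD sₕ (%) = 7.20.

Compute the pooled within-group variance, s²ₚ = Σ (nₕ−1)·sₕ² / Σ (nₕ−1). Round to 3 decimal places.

Degrees of freedom: 39 + 60 = 99.
Σ(nₕ−1)sₕ² = 39·44.3556 + 60·51.84 = 4840.2684.
s²ₚ = 4840.2684 / 99 = 48.8916 → 48.892.

48.892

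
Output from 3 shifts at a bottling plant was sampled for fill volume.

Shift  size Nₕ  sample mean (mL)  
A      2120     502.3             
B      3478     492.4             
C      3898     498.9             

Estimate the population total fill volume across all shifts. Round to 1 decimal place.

Estimate total by summing Nₕ·x̄ₕ over strata.
2120·502.3 + 3478·492.4 + 3898·498.9 = 1064876 + 1712567.2 + 1944712.2 = 4722155.4.

4722155.4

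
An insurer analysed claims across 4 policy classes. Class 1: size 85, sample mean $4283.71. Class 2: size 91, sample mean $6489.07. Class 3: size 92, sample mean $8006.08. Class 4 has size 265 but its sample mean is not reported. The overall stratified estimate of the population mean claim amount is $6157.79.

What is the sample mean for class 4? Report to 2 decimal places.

6003.48

N = 85 + 91 + 92 + 265 = 533.
Overall total = μ·N = 6157.79·533 = 3282102.07.
Subtract the known strata: 85·4283.71 + 91·6489.07 + 92·8006.08 = 1691180.08.
Remaining total for class 4: 3282102.07 − 1691180.08 = 1590921.99.
Divide by its size: 1590921.99 / 265 = 6003.4792... → 6003.48.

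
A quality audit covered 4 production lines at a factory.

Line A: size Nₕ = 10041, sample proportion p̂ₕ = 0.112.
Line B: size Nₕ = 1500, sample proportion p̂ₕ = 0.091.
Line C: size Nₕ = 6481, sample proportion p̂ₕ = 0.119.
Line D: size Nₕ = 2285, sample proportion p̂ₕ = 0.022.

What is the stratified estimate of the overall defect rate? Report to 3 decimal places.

N = 10041 + 1500 + 6481 + 2285 = 20307.
Overall proportion = Σ (Nₕ/N)·p̂ₕ.
Σ Nₕp̂ₕ = 1124.592 + 136.5 + 771.239 + 50.27 = 2082.601.
2082.601 / 20307 = 0.10256... → 0.103.

0.103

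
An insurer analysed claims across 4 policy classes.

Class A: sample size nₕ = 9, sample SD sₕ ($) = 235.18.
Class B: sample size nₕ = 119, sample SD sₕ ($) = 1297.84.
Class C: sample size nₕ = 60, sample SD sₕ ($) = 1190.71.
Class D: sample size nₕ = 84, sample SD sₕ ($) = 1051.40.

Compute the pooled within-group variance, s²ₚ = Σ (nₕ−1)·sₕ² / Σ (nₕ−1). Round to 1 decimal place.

A: (9−1)·235.18² = 8·55309.6324 = 442477.0592
B: (119−1)·1297.84² = 118·1684388.6656 = 198757862.5408
C: (60−1)·1190.71² = 59·1417790.3041 = 83649627.9419
D: (84−1)·1051.40² = 83·1105441.96 = 91751682.68
Numerator = 374601650.2219; denominator = Σ(nₕ−1) = 268.
s²ₚ = 374601650.2219/268 = 1397767.352... → 1397767.4.

1397767.4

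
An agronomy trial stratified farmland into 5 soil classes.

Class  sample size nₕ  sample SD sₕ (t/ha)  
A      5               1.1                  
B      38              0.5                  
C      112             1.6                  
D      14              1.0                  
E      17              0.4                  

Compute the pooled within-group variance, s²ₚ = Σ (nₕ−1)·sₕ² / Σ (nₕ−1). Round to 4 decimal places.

1.7338

A: (5−1)·1.1² = 4·1.21 = 4.84
B: (38−1)·0.5² = 37·0.25 = 9.25
C: (112−1)·1.6² = 111·2.56 = 284.16
D: (14−1)·1.0² = 13·1 = 13
E: (17−1)·0.4² = 16·0.16 = 2.56
Numerator = 313.81; denominator = Σ(nₕ−1) = 181.
s²ₚ = 313.81/181 = 1.733757... → 1.7338.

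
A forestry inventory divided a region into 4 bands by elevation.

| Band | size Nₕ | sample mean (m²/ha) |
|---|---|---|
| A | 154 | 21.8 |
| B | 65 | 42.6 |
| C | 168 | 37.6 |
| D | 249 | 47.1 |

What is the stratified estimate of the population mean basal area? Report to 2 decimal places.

38.00

N = 154 + 65 + 168 + 249 = 636.
The stratified mean weights each stratum mean by its population share Nₕ/N.
Σ Nₕx̄ₕ = 154·21.8 + 65·42.6 + 168·37.6 + 249·47.1 = 3357.2 + 2769 + 6316.8 + 11727.9 = 24170.9.
Divide by N: 24170.9 / 636 = 38.0046... → 38.00.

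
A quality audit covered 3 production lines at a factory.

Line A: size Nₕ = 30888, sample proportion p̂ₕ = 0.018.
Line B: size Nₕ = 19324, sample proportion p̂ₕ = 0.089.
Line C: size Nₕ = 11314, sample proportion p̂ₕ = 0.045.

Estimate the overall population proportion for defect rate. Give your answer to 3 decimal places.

Wₕ = Nₕ/N with N = 61526: 0.5020, 0.3141, 0.1839.
p̂_st = 0.5020·0.018 + 0.3141·0.089 + 0.1839·0.045 ≈ 0.04526... → 0.045.

0.045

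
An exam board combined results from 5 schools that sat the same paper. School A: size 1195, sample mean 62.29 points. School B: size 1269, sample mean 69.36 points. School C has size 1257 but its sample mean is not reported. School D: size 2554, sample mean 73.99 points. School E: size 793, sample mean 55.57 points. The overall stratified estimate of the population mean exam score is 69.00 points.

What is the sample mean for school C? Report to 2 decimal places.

73.35

N = 1195 + 1269 + 1257 + 2554 + 793 = 7068.
Overall total = μ·N = 69.00·7068 = 487692.
Subtract the known strata: 1195·62.29 + 1269·69.36 + 2554·73.99 + 793·55.57 = 395491.86.
Remaining total for school C: 487692 − 395491.86 = 92200.14.
Divide by its size: 92200.14 / 1257 = 73.3494... → 73.35.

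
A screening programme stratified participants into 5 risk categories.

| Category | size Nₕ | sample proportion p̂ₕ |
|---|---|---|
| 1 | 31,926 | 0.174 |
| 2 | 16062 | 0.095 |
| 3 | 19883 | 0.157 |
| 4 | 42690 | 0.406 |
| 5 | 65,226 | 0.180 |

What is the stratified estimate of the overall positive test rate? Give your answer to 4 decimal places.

N = 31926 + 16062 + 19883 + 42690 + 65226 = 175787.
Overall proportion = Σ (Nₕ/N)·p̂ₕ.
Σ Nₕp̂ₕ = 5555.124 + 1525.89 + 3121.631 + 17332.14 + 11740.68 = 39275.465.
39275.465 / 175787 = 0.223426... → 0.2234.

0.2234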